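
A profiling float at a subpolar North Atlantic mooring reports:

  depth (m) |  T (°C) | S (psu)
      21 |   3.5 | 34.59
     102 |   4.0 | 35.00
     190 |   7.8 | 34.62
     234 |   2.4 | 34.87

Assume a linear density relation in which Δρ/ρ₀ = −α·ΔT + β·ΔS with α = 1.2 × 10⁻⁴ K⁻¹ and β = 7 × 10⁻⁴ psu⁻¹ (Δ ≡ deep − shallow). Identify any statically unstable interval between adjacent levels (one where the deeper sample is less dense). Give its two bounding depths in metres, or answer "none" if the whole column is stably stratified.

Evaluate Δρ/ρ₀ = −αΔT + βΔS across each adjacent pair:
  21–102 m: −αΔT+βΔS = −(1.2 × 10⁻⁴)(+0.5)+(7 × 10⁻⁴)(+0.41) = 2.3 × 10⁻⁴ → stable
  102–190 m: −αΔT+βΔS = −(1.2 × 10⁻⁴)(+3.8)+(7 × 10⁻⁴)(-0.38) = -7.2 × 10⁻⁴ → UNSTABLE
  190–234 m: −αΔT+βΔS = −(1.2 × 10⁻⁴)(-5.4)+(7 × 10⁻⁴)(+0.25) = 8.2 × 10⁻⁴ → stable
The 102–190 m interval has Δρ < 0: lighter water underlies denser water.

102–190 m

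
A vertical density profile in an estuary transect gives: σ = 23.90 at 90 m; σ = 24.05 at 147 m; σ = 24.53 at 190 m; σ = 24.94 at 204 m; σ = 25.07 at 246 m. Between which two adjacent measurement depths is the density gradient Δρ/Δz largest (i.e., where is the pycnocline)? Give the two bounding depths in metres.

190–204 m

Compute the density gradient over each adjacent pair:
  90–147 m: Δρ/Δz = 0.15/57 = 2.6 × 10⁻³ kg m⁻⁴
  147–190 m: Δρ/Δz = 0.48/43 = 0.011 kg m⁻⁴
  190–204 m: Δρ/Δz = 0.41/14 = 0.029 kg m⁻⁴
  204–246 m: Δρ/Δz = 0.13/42 = 3.1 × 10⁻³ kg m⁻⁴
The largest gradient is in the 190–204 m interval — the pycnocline.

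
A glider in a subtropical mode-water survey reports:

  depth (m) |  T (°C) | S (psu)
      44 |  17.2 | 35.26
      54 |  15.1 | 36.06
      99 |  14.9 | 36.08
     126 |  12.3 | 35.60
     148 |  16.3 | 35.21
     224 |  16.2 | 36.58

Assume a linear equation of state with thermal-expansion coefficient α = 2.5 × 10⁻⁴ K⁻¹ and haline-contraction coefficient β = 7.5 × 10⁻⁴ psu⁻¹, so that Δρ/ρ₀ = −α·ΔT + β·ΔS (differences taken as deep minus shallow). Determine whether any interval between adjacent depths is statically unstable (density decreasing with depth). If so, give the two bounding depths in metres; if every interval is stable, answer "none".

Evaluate Δρ/ρ₀ = −αΔT + βΔS across each adjacent pair:
  44–54 m: −αΔT+βΔS = −(2.5 × 10⁻⁴)(-2.1)+(7.5 × 10⁻⁴)(+0.80) = 1.1 × 10⁻³ → stable
  54–99 m: −αΔT+βΔS = −(2.5 × 10⁻⁴)(-0.2)+(7.5 × 10⁻⁴)(+0.02) = 6.5 × 10⁻⁵ → stable
  99–126 m: −αΔT+βΔS = −(2.5 × 10⁻⁴)(-2.6)+(7.5 × 10⁻⁴)(-0.48) = 2.9 × 10⁻⁴ → stable
  126–148 m: −αΔT+βΔS = −(2.5 × 10⁻⁴)(+4.0)+(7.5 × 10⁻⁴)(-0.39) = -1.3 × 10⁻³ → UNSTABLE
  148–224 m: −αΔT+βΔS = −(2.5 × 10⁻⁴)(-0.1)+(7.5 × 10⁻⁴)(+1.37) = 1.1 × 10⁻³ → stable
The 126–148 m interval has Δρ < 0: lighter water underlies denser water.

126–148 m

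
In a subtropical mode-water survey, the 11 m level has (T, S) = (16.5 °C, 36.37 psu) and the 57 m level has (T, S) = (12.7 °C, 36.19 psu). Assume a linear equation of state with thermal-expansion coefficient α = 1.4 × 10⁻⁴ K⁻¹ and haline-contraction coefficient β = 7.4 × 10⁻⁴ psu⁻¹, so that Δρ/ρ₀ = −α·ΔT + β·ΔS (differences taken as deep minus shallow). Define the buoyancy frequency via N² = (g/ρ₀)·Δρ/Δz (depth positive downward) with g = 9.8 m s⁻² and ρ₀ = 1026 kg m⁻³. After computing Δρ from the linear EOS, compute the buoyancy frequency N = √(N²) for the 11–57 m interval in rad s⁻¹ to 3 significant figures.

ΔT = -3.8 K, ΔS = -0.18 psu (deep − shallow).
Δρ/ρ₀ = −αΔT + βΔS = 5.32 × 10⁻⁴ − 1.332 × 10⁻⁴ = 3.988 × 10⁻⁴, so Δρ ≈ 0.4092 kg m⁻³.
N² = (g/ρ₀)·Δρ/Δz = g·(Δρ/ρ₀)/Δz = 9.8 × 3.988 × 10⁻⁴ / 46 = 8.4962 × 10⁻⁵ s⁻².
N = √(8.4962 × 10⁻⁵) = 9.2175 × 10⁻³ rad s⁻¹ ≈ 9.22 × 10⁻³ rad s⁻¹.

9.22 × 10⁻³ rad s⁻¹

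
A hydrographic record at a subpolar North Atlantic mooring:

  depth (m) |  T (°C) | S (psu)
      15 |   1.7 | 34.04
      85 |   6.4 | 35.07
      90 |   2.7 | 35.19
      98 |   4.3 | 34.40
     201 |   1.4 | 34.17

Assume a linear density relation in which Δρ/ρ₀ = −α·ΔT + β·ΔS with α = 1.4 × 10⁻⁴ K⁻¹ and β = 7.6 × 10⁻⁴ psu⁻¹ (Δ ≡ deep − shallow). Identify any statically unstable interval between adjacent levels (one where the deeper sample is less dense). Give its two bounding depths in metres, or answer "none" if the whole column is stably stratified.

90–98 m

Evaluate Δρ/ρ₀ = −αΔT + βΔS across each adjacent pair:
  15–85 m: −αΔT+βΔS = −(1.4 × 10⁻⁴)(+4.7)+(7.6 × 10⁻⁴)(+1.03) = 1.2 × 10⁻⁴ → stable
  85–90 m: −αΔT+βΔS = −(1.4 × 10⁻⁴)(-3.7)+(7.6 × 10⁻⁴)(+0.12) = 6.1 × 10⁻⁴ → stable
  90–98 m: −αΔT+βΔS = −(1.4 × 10⁻⁴)(+1.6)+(7.6 × 10⁻⁴)(-0.79) = -8.2 × 10⁻⁴ → UNSTABLE
  98–201 m: −αΔT+βΔS = −(1.4 × 10⁻⁴)(-2.9)+(7.6 × 10⁻⁴)(-0.23) = 2.3 × 10⁻⁴ → stable
The 90–98 m interval has Δρ < 0: lighter water underlies denser water.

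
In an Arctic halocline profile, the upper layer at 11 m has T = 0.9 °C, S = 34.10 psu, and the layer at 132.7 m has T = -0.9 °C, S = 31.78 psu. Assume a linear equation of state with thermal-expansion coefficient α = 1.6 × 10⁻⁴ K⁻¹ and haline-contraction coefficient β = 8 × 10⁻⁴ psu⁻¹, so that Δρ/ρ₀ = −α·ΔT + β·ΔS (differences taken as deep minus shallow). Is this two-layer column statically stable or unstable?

ΔT = -0.9 − 0.9 = -1.8 K and ΔS = 31.78 − 34.10 = -2.32 psu (deep − shallow).
−αΔT = 2.88 × 10⁻⁴; βΔS = -1.856 × 10⁻³; sum Δρ/ρ₀ = -1.568 × 10⁻³.
Δρ/ρ₀ < 0, so Δρ < 0: deeper water is lighter → statically unstable; the column would overturn.

unstable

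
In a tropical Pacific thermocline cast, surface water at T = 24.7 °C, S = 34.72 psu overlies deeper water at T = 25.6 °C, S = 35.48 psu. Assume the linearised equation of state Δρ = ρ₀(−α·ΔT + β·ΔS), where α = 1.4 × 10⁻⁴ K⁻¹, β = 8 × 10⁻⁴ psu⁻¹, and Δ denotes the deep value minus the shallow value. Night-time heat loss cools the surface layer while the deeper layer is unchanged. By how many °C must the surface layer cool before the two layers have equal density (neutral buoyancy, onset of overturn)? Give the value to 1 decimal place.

3.4 °C

Neutral buoyancy requires Δρ = 0, i.e. −α(T_deep − T_surf′) + β(S_deep − S_surf) = 0.
T_surf′ = T_deep − (β/α)·ΔS = 25.6 − (8 × 10⁻⁴/1.4 × 10⁻⁴)·(+0.76) = 21.257 °C.
Cooling required: 24.7 − (21.257) = 3.443 °C.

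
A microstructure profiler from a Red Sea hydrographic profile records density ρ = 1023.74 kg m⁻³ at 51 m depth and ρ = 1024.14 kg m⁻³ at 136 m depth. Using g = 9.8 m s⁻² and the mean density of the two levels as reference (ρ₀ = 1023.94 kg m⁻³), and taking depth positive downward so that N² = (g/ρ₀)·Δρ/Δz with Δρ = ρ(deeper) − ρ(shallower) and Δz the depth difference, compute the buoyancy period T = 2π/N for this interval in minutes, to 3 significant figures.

Δρ = 1024.14 − 1023.74 = 0.40 kg m⁻³ over Δz = 136 − 51 = 85 m.
N² = (9.8/1023.94) × (0.40/85) = 4.5039 × 10⁻⁵ s⁻².
N = √(4.5039 × 10⁻⁵) = 6.7111 × 10⁻³ rad s⁻¹, so T = 2π/N = 936.24 s = 15.604 min ≈ 15.6 min.

15.6 min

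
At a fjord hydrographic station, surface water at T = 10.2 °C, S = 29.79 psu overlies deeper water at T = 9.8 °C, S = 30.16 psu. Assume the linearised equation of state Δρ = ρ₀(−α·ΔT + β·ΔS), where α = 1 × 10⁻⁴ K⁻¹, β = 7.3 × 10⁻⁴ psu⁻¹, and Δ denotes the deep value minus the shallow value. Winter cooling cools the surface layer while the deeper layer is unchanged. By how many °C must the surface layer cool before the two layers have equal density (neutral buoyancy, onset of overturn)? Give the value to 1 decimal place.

3.1 °C

Neutral buoyancy requires Δρ = 0, i.e. −α(T_deep − T_surf′) + β(S_deep − S_surf) = 0.
T_surf′ = T_deep − (β/α)·ΔS = 9.8 − (7.3 × 10⁻⁴/1 × 10⁻⁴)·(+0.37) = 7.099 °C.
Cooling required: 10.2 − (7.099) = 3.101 °C.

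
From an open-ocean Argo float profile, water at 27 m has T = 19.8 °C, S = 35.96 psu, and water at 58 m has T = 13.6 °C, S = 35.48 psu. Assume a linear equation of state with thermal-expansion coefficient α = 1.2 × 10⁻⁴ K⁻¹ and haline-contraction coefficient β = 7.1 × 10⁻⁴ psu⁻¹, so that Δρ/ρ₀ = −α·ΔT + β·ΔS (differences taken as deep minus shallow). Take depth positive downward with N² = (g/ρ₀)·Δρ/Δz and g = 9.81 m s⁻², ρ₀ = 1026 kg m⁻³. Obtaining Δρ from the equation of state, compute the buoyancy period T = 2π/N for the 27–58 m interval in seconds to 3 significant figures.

ΔT = -6.2 K, ΔS = -0.48 psu (deep − shallow).
Δρ/ρ₀ = −αΔT + βΔS = 7.44 × 10⁻⁴ − 3.408 × 10⁻⁴ = 4.032 × 10⁻⁴, so Δρ ≈ 0.4137 kg m⁻³.
N² = (g/ρ₀)·Δρ/Δz = g·(Δρ/ρ₀)/Δz = 9.81 × 4.032 × 10⁻⁴ / 31 = 1.2759 × 10⁻⁴ s⁻².
N = √(1.2759 × 10⁻⁴) = 0.011296 rad s⁻¹ → T = 2π/N = 556.23 s ≈ 556 s.

556 s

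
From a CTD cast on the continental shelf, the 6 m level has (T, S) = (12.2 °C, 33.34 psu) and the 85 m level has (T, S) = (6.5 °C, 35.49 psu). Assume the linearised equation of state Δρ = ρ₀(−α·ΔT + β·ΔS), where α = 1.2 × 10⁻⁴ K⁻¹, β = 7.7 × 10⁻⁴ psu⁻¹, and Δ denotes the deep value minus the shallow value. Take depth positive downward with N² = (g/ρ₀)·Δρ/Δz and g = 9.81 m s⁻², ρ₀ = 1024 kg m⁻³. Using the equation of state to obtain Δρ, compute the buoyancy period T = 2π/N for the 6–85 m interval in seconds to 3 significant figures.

369 s

ΔT = -5.7 K, ΔS = +2.15 psu (deep − shallow).
Δρ/ρ₀ = −αΔT + βΔS = 6.84 × 10⁻⁴ + 1.6555 × 10⁻³ = 2.3395 × 10⁻³, so Δρ ≈ 2.396 kg m⁻³.
N² = (g/ρ₀)·Δρ/Δz = g·(Δρ/ρ₀)/Δz = 9.81 × 2.3395 × 10⁻³ / 79 = 2.9051 × 10⁻⁴ s⁻².
N = √(2.9051 × 10⁻⁴) = 0.017044 rad s⁻¹ → T = 2π/N = 368.64 s ≈ 369 s.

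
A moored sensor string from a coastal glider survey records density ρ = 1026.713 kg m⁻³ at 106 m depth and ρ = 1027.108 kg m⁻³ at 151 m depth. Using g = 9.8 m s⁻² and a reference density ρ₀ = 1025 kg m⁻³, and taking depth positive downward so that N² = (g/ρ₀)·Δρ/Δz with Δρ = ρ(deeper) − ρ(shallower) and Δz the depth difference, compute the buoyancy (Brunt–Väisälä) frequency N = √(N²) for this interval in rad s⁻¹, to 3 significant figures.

9.16 × 10⁻³ rad s⁻¹

Δρ = 1027.108 − 1026.713 = 0.395 kg m⁻³ over Δz = 151 − 106 = 45 m.
N² = (9.8/1025) × (0.395/45) = 8.3924 × 10⁻⁵ s⁻².
N = √(8.3924 × 10⁻⁵) = 9.1610 × 10⁻³ rad s⁻¹ ≈ 9.16 × 10⁻³ rad s⁻¹.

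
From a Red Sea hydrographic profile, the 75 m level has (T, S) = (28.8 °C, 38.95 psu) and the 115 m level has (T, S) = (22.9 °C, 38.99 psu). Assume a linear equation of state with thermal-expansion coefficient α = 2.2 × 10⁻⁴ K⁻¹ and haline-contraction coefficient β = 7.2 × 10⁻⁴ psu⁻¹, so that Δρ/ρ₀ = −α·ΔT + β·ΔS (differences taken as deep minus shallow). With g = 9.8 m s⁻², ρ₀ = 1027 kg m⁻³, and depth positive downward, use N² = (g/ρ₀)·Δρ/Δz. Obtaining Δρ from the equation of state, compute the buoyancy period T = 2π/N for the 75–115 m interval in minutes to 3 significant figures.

5.81 min

ΔT = -5.9 K, ΔS = +0.04 psu (deep − shallow).
Δρ/ρ₀ = −αΔT + βΔS = 1.298 × 10⁻³ + 2.88 × 10⁻⁵ = 1.3268 × 10⁻³, so Δρ ≈ 1.363 kg m⁻³.
N² = (g/ρ₀)·Δρ/Δz = g·(Δρ/ρ₀)/Δz = 9.8 × 1.3268 × 10⁻³ / 40 = 3.2507 × 10⁻⁴ s⁻².
N = √(3.2507 × 10⁻⁴) = 0.018030 rad s⁻¹ → T = 2π/N = 348.49 s = 5.8082 min ≈ 5.81 min.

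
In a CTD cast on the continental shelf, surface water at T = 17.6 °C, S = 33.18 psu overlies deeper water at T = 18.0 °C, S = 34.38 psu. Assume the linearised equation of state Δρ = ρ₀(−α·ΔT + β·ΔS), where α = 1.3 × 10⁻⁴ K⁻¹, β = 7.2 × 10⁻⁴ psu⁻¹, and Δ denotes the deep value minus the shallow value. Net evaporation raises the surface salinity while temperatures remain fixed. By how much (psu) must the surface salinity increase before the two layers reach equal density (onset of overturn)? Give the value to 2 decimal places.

1.13 psu

Neutral buoyancy requires −α(T_deep − T_surf) + β(S_deep − S_surf′) = 0.
S_surf′ = S_deep − (α/β)·ΔT = 34.38 − (1.3 × 10⁻⁴/7.2 × 10⁻⁴)·(+0.4) = 34.3078 psu.
Increase required: 34.3078 − 33.18 = 1.1278 psu.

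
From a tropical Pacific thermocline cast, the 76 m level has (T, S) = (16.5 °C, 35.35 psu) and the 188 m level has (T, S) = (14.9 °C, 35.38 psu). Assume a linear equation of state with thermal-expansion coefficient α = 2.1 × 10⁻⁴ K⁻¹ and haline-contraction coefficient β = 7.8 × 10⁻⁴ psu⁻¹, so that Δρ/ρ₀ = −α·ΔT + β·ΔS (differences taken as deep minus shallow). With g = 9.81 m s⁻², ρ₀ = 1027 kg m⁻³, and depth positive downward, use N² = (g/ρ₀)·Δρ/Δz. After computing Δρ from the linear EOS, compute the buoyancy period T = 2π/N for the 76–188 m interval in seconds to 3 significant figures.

1.12 × 10³ s

ΔT = -1.6 K, ΔS = +0.03 psu (deep − shallow).
Δρ/ρ₀ = −αΔT + βΔS = 3.36 × 10⁻⁴ + 2.34 × 10⁻⁵ = 3.594 × 10⁻⁴, so Δρ ≈ 0.3691 kg m⁻³.
N² = (g/ρ₀)·Δρ/Δz = g·(Δρ/ρ₀)/Δz = 9.81 × 3.594 × 10⁻⁴ / 112 = 3.1480 × 10⁻⁵ s⁻².
N = √(3.1480 × 10⁻⁵) = 5.6107 × 10⁻³ rad s⁻¹ → T = 2π/N = 1.1199 × 10³ s ≈ 1.12 × 10³ s.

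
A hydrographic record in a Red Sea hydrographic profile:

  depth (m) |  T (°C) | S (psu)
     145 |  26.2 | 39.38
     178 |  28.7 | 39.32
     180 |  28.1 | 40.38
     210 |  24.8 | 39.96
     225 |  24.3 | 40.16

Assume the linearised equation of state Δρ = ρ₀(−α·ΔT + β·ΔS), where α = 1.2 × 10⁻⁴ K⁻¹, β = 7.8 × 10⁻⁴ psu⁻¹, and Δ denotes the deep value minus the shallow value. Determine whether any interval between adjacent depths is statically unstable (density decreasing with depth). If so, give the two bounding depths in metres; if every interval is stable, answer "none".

Evaluate Δρ/ρ₀ = −αΔT + βΔS across each adjacent pair:
  145–178 m: −αΔT+βΔS = −(1.2 × 10⁻⁴)(+2.5)+(7.8 × 10⁻⁴)(-0.06) = -3.5 × 10⁻⁴ → UNSTABLE
  178–180 m: −αΔT+βΔS = −(1.2 × 10⁻⁴)(-0.6)+(7.8 × 10⁻⁴)(+1.06) = 9.0 × 10⁻⁴ → stable
  180–210 m: −αΔT+βΔS = −(1.2 × 10⁻⁴)(-3.3)+(7.8 × 10⁻⁴)(-0.42) = 6.8 × 10⁻⁵ → stable
  210–225 m: −αΔT+βΔS = −(1.2 × 10⁻⁴)(-0.5)+(7.8 × 10⁻⁴)(+0.20) = 2.2 × 10⁻⁴ → stable
The 145–178 m interval has Δρ < 0: lighter water underlies denser water.

145–178 m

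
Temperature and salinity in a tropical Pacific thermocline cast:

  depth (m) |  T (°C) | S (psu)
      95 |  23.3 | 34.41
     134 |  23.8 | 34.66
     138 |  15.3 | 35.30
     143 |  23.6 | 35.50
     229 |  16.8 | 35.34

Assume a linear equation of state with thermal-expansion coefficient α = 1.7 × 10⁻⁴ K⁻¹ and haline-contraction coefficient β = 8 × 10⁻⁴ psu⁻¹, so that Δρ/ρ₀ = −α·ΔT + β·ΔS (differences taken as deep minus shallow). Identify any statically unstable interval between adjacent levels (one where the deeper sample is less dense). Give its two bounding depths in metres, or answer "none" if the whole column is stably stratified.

Evaluate Δρ/ρ₀ = −αΔT + βΔS across each adjacent pair:
  95–134 m: −αΔT+βΔS = −(1.7 × 10⁻⁴)(+0.5)+(8 × 10⁻⁴)(+0.25) = 1.2 × 10⁻⁴ → stable
  134–138 m: −αΔT+βΔS = −(1.7 × 10⁻⁴)(-8.5)+(8 × 10⁻⁴)(+0.64) = 2.0 × 10⁻³ → stable
  138–143 m: −αΔT+βΔS = −(1.7 × 10⁻⁴)(+8.3)+(8 × 10⁻⁴)(+0.20) = -1.3 × 10⁻³ → UNSTABLE
  143–229 m: −αΔT+βΔS = −(1.7 × 10⁻⁴)(-6.8)+(8 × 10⁻⁴)(-0.16) = 1.0 × 10⁻³ → stable
The 138–143 m interval has Δρ < 0: lighter water underlies denser water.

138–143 m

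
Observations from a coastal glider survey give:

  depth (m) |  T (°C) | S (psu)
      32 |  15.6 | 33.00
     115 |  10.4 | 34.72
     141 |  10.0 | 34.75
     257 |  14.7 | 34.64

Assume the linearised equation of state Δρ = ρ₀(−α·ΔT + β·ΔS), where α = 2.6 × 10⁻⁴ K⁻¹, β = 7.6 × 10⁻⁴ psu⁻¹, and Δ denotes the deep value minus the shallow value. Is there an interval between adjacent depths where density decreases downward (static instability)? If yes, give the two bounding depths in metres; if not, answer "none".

141–257 m

Evaluate Δρ/ρ₀ = −αΔT + βΔS across each adjacent pair:
  32–115 m: −αΔT+βΔS = −(2.6 × 10⁻⁴)(-5.2)+(7.6 × 10⁻⁴)(+1.72) = 2.7 × 10⁻³ → stable
  115–141 m: −αΔT+βΔS = −(2.6 × 10⁻⁴)(-0.4)+(7.6 × 10⁻⁴)(+0.03) = 1.3 × 10⁻⁴ → stable
  141–257 m: −αΔT+βΔS = −(2.6 × 10⁻⁴)(+4.7)+(7.6 × 10⁻⁴)(-0.11) = -1.3 × 10⁻³ → UNSTABLE
The 141–257 m interval has Δρ < 0: lighter water underlies denser water.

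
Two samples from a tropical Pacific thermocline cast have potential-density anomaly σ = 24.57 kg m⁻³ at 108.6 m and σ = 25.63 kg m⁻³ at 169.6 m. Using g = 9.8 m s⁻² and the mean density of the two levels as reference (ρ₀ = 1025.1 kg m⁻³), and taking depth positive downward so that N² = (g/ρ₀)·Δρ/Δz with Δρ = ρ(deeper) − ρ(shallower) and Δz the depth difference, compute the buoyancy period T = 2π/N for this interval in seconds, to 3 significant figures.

487 s

Δρ = 1025.63 − 1024.57 = 1.06 kg m⁻³ over Δz = 169.6 − 108.6 = 61 m.
N² = (9.8/1025.1) × (1.06/61) = 1.6613 × 10⁻⁴ s⁻².
N = √(1.6613 × 10⁻⁴) = 0.012889 rad s⁻¹, so T = 2π/N = 487.48 s ≈ 487 s.
Since Δρ > 0 the layer is stably stratified.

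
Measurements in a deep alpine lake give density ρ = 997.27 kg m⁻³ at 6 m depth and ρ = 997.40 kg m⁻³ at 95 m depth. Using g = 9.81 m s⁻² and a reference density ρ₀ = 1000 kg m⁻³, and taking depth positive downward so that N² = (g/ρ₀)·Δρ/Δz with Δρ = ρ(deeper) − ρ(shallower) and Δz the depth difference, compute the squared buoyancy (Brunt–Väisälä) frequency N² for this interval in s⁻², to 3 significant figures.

Δρ = 997.40 − 997.27 = 0.13 kg m⁻³ over Δz = 95 − 6 = 89 m.
N² = (9.81/1000) × (0.13/89) = 1.4329 × 10⁻⁵ s⁻² ≈ 1.43 × 10⁻⁵ s⁻².

1.43 × 10⁻⁵ s⁻²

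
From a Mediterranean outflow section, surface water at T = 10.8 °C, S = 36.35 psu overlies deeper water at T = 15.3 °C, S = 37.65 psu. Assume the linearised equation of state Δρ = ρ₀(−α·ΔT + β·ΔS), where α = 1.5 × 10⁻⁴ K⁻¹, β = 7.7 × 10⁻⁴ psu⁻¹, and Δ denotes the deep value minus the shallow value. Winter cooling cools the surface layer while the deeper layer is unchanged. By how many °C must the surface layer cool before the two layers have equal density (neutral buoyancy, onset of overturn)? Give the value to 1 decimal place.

2.2 °C

Neutral buoyancy requires Δρ = 0, i.e. −α(T_deep − T_surf′) + β(S_deep − S_surf) = 0.
T_surf′ = T_deep − (β/α)·ΔS = 15.3 − (7.7 × 10⁻⁴/1.5 × 10⁻⁴)·(+1.30) = 8.627 °C.
Cooling required: 10.8 − (8.627) = 2.173 °C.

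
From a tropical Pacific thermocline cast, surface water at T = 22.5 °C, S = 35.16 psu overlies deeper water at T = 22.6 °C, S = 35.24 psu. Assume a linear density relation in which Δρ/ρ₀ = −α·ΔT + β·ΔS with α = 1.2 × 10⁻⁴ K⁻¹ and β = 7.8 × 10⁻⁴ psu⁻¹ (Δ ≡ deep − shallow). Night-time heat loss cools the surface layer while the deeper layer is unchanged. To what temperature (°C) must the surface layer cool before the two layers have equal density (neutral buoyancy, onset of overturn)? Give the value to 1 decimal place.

22.1 °C

Neutral buoyancy requires Δρ = 0, i.e. −α(T_deep − T_surf′) + β(S_deep − S_surf) = 0.
T_surf′ = T_deep − (β/α)·ΔS = 22.6 − (7.8 × 10⁻⁴/1.2 × 10⁻⁴)·(+0.08) = 22.080 °C.
Cooling required: 22.5 − (22.080) = 0.420 °C.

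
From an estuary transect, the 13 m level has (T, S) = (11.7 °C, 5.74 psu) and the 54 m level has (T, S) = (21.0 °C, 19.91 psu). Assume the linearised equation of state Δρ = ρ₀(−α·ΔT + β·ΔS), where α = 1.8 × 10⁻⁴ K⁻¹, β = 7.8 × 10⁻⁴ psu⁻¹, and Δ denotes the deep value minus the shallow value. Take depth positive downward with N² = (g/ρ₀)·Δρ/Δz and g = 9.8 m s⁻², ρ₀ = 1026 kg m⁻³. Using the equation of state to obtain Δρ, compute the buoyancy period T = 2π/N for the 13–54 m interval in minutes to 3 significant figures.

ΔT = +9.3 K, ΔS = +14.17 psu (deep − shallow).
Δρ/ρ₀ = −αΔT + βΔS = -1.674 × 10⁻³ + 0.0110526 = 9.3786 × 10⁻³, so Δρ ≈ 9.622 kg m⁻³.
N² = (g/ρ₀)·Δρ/Δz = g·(Δρ/ρ₀)/Δz = 9.8 × 9.3786 × 10⁻³ / 41 = 2.2417 × 10⁻³ s⁻².
N = √(2.2417 × 10⁻³) = 0.047347 rad s⁻¹ → T = 2π/N = 132.71 s = 2.2118 min ≈ 2.21 min.

2.21 min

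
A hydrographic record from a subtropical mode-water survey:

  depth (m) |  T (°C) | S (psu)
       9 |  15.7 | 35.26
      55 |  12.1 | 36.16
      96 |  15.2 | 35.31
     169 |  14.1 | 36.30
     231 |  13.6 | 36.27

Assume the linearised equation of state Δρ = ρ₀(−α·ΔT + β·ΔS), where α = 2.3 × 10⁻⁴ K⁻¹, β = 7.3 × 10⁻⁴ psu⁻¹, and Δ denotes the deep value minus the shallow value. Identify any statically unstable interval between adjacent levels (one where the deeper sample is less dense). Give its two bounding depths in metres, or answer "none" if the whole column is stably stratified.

55–96 m

Evaluate Δρ/ρ₀ = −αΔT + βΔS across each adjacent pair:
  9–55 m: −αΔT+βΔS = −(2.3 × 10⁻⁴)(-3.6)+(7.3 × 10⁻⁴)(+0.90) = 1.5 × 10⁻³ → stable
  55–96 m: −αΔT+βΔS = −(2.3 × 10⁻⁴)(+3.1)+(7.3 × 10⁻⁴)(-0.85) = -1.3 × 10⁻³ → UNSTABLE
  96–169 m: −αΔT+βΔS = −(2.3 × 10⁻⁴)(-1.1)+(7.3 × 10⁻⁴)(+0.99) = 9.8 × 10⁻⁴ → stable
  169–231 m: −αΔT+βΔS = −(2.3 × 10⁻⁴)(-0.5)+(7.3 × 10⁻⁴)(-0.03) = 9.3 × 10⁻⁵ → stable
The 55–96 m interval has Δρ < 0: lighter water underlies denser water.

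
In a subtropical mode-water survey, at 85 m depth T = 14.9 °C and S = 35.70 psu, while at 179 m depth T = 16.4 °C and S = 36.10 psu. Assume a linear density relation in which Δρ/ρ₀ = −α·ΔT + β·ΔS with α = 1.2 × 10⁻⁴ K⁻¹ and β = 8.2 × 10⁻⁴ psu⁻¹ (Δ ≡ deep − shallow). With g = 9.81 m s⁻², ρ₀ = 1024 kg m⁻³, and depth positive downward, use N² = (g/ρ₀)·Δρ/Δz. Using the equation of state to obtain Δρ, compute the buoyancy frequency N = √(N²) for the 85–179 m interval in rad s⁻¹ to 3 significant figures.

ΔT = +1.5 K, ΔS = +0.40 psu (deep − shallow).
Δρ/ρ₀ = −αΔT + βΔS = -1.80 × 10⁻⁴ + 3.28 × 10⁻⁴ = 1.48 × 10⁻⁴, so Δρ ≈ 0.1516 kg m⁻³.
N² = (g/ρ₀)·Δρ/Δz = g·(Δρ/ρ₀)/Δz = 9.81 × 1.48 × 10⁻⁴ / 94 = 1.5446 × 10⁻⁵ s⁻².
N = √(1.5446 × 10⁻⁵) = 3.9301 × 10⁻³ rad s⁻¹ ≈ 3.93 × 10⁻³ rad s⁻¹.

3.93 × 10⁻³ rad s⁻¹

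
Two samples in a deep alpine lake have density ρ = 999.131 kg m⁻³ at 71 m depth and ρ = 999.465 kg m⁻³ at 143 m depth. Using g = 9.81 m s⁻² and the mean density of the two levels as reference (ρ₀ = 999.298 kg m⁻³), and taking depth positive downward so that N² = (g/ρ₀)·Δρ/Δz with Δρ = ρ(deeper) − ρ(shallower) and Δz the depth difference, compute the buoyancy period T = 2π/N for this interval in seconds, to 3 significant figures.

931 s

Δρ = 999.465 − 999.131 = 0.334 kg m⁻³ over Δz = 143 − 71 = 72 m.
N² = (9.81/999.298) × (0.334/72) = 4.5539 × 10⁻⁵ s⁻².
N = √(4.5539 × 10⁻⁵) = 6.7483 × 10⁻³ rad s⁻¹, so T = 2π/N = 931.08 s ≈ 931 s.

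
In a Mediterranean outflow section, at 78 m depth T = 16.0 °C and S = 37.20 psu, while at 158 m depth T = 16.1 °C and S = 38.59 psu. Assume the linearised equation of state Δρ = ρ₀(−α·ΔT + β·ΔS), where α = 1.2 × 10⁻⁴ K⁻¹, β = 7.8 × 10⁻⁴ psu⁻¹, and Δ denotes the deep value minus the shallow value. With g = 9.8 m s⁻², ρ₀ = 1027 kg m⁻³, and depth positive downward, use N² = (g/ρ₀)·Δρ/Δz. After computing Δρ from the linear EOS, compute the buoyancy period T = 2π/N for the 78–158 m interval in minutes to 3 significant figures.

9.14 min

ΔT = +0.1 K, ΔS = +1.39 psu (deep − shallow).
Δρ/ρ₀ = −αΔT + βΔS = -1.20 × 10⁻⁵ + 1.0842 × 10⁻³ = 1.0722 × 10⁻³, so Δρ ≈ 1.101 kg m⁻³.
N² = (g/ρ₀)·Δρ/Δz = g·(Δρ/ρ₀)/Δz = 9.8 × 1.0722 × 10⁻³ / 80 = 1.3134 × 10⁻⁴ s⁻².
N = √(1.3134 × 10⁻⁴) = 0.011460 rad s⁻¹ → T = 2π/N = 548.27 s = 9.1378 min ≈ 9.14 min.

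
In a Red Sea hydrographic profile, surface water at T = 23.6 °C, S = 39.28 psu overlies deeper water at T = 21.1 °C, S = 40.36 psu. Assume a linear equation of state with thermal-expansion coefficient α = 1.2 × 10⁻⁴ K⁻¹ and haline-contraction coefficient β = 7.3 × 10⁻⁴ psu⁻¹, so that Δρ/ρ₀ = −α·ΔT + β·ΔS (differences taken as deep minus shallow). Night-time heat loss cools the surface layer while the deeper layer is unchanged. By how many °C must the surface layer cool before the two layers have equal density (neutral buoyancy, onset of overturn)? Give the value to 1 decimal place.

9.1 °C

Neutral buoyancy requires Δρ = 0, i.e. −α(T_deep − T_surf′) + β(S_deep − S_surf) = 0.
T_surf′ = T_deep − (β/α)·ΔS = 21.1 − (7.3 × 10⁻⁴/1.2 × 10⁻⁴)·(+1.08) = 14.530 °C.
Cooling required: 23.6 − (14.530) = 9.070 °C.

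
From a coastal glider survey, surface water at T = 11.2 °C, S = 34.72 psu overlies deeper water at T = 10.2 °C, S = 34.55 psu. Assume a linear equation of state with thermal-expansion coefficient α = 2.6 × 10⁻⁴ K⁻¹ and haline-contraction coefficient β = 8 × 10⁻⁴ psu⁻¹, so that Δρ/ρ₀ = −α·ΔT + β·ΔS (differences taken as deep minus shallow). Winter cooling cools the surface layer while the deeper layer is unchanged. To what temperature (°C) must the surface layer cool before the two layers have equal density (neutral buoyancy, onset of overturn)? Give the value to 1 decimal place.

10.7 °C

Neutral buoyancy requires Δρ = 0, i.e. −α(T_deep − T_surf′) + β(S_deep − S_surf) = 0.
T_surf′ = T_deep − (β/α)·ΔS = 10.2 − (8 × 10⁻⁴/2.6 × 10⁻⁴)·(-0.17) = 10.723 °C.
Cooling required: 11.2 − (10.723) = 0.477 °C.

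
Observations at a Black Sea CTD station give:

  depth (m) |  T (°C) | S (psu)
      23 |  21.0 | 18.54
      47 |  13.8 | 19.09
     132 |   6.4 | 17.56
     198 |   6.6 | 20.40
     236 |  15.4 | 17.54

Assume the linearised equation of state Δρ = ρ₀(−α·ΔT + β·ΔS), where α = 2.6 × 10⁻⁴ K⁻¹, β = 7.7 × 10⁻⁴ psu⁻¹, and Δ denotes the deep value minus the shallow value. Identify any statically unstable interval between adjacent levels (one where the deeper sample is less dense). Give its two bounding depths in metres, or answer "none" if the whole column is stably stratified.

Evaluate Δρ/ρ₀ = −αΔT + βΔS across each adjacent pair:
  23–47 m: −αΔT+βΔS = −(2.6 × 10⁻⁴)(-7.2)+(7.7 × 10⁻⁴)(+0.55) = 2.3 × 10⁻³ → stable
  47–132 m: −αΔT+βΔS = −(2.6 × 10⁻⁴)(-7.4)+(7.7 × 10⁻⁴)(-1.53) = 7.5 × 10⁻⁴ → stable
  132–198 m: −αΔT+βΔS = −(2.6 × 10⁻⁴)(+0.2)+(7.7 × 10⁻⁴)(+2.84) = 2.1 × 10⁻³ → stable
  198–236 m: −αΔT+βΔS = −(2.6 × 10⁻⁴)(+8.8)+(7.7 × 10⁻⁴)(-2.86) = -4.5 × 10⁻³ → UNSTABLE
The 198–236 m interval has Δρ < 0: lighter water underlies denser water.

198–236 m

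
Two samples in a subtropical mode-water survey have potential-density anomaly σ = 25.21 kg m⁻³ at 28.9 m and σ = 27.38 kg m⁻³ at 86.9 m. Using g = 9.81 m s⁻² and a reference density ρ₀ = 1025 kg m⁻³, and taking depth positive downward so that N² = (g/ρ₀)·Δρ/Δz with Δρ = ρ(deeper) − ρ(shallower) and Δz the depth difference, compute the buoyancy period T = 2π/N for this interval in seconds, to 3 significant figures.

Δρ = 1027.38 − 1025.21 = 2.17 kg m⁻³ over Δz = 86.9 − 28.9 = 58 m.
N² = (9.81/1025) × (2.17/58) = 3.5808 × 10⁻⁴ s⁻².
N = √(3.5808 × 10⁻⁴) = 0.018923 rad s⁻¹, so T = 2π/N = 332.04 s ≈ 332 s.
Since Δρ > 0 the layer is stably stratified.

332 s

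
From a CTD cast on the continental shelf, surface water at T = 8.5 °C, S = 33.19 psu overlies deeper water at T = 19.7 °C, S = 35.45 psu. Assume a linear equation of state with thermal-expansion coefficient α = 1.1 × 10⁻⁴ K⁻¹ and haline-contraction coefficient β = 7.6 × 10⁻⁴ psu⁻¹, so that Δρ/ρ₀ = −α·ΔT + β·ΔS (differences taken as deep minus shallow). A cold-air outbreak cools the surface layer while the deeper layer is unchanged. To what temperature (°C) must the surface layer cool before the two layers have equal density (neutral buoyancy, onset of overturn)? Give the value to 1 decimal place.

4.1 °C

Neutral buoyancy requires Δρ = 0, i.e. −α(T_deep − T_surf′) + β(S_deep − S_surf) = 0.
T_surf′ = T_deep − (β/α)·ΔS = 19.7 − (7.6 × 10⁻⁴/1.1 × 10⁻⁴)·(+2.26) = 4.085 °C.
Cooling required: 8.5 − (4.085) = 4.415 °C.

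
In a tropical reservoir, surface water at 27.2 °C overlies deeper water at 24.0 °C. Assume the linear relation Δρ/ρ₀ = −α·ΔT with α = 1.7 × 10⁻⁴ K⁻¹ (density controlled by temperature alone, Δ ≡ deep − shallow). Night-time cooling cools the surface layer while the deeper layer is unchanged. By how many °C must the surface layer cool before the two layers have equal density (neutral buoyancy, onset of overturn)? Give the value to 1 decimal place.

3.2 °C

With temperature the only control, equal density requires T_surf′ = T_deep.
T_surf′ = 24.0 °C.
Cooling required: 27.2 − 24.0 = 3.2 °C.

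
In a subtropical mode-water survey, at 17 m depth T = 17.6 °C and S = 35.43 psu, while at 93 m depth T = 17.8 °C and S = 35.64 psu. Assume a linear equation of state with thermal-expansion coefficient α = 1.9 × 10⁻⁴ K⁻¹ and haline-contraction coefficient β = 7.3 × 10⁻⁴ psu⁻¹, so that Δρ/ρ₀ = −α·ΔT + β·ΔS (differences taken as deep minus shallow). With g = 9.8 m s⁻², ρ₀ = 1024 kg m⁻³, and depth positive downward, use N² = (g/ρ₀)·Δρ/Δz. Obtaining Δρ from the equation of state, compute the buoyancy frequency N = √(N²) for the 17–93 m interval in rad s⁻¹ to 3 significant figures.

ΔT = +0.2 K, ΔS = +0.21 psu (deep − shallow).
Δρ/ρ₀ = −αΔT + βΔS = -3.80 × 10⁻⁵ + 1.533 × 10⁻⁴ = 1.153 × 10⁻⁴, so Δρ ≈ 0.1181 kg m⁻³.
N² = (g/ρ₀)·Δρ/Δz = g·(Δρ/ρ₀)/Δz = 9.8 × 1.153 × 10⁻⁴ / 76 = 1.4868 × 10⁻⁵ s⁻².
N = √(1.4868 × 10⁻⁵) = 3.8559 × 10⁻³ rad s⁻¹ ≈ 3.86 × 10⁻³ rad s⁻¹.

3.86 × 10⁻³ rad s⁻¹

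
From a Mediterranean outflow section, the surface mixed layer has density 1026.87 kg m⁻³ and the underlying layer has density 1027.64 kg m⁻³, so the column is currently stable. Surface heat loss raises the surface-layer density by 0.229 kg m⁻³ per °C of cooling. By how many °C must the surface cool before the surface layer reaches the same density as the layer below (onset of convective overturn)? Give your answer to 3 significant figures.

Density deficit of the surface layer: 1027.64 − 1026.87 = 0.77 kg m⁻³.
Required change = 0.77 / 0.229 = 3.36 °C.

3.36 °C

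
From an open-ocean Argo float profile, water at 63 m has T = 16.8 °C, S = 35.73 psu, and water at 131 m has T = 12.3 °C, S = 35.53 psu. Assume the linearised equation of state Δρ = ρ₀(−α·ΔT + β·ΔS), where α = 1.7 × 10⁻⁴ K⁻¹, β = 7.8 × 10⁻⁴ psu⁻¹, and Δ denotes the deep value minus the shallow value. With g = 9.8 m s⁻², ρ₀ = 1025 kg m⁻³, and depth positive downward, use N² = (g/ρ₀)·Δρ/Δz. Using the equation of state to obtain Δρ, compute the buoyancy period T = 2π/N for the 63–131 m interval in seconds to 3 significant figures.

ΔT = -4.5 K, ΔS = -0.20 psu (deep − shallow).
Δρ/ρ₀ = −αΔT + βΔS = 7.65 × 10⁻⁴ − 1.56 × 10⁻⁴ = 6.09 × 10⁻⁴, so Δρ ≈ 0.6242 kg m⁻³.
N² = (g/ρ₀)·Δρ/Δz = g·(Δρ/ρ₀)/Δz = 9.8 × 6.09 × 10⁻⁴ / 68 = 8.7768 × 10⁻⁵ s⁻².
N = √(8.7768 × 10⁻⁵) = 9.3685 × 10⁻³ rad s⁻¹ → T = 2π/N = 670.67 s ≈ 671 s.

671 s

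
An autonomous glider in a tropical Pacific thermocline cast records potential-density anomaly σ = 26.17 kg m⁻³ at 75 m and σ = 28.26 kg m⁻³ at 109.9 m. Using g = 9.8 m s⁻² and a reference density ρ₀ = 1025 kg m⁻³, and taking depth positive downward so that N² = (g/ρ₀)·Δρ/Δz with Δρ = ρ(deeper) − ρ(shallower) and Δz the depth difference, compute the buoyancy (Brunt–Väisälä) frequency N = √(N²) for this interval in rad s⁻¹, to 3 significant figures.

0.0239 rad s⁻¹

Δρ = 1028.26 − 1026.17 = 2.09 kg m⁻³ over Δz = 109.9 − 75 = 34.9 m.
N² = (9.8/1025) × (2.09/34.9) = 5.7256 × 10⁻⁴ s⁻².
N = √(5.7256 × 10⁻⁴) = 0.023928 rad s⁻¹ ≈ 0.0239 rad s⁻¹.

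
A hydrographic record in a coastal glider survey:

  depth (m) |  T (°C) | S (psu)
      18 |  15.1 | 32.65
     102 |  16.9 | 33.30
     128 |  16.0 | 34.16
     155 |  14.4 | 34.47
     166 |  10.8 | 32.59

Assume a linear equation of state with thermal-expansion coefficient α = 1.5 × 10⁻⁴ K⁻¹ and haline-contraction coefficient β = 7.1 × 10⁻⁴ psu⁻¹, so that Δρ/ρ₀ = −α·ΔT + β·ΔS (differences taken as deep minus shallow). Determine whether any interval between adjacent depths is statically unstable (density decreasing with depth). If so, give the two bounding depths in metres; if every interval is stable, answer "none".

155–166 m

Evaluate Δρ/ρ₀ = −αΔT + βΔS across each adjacent pair:
  18–102 m: −αΔT+βΔS = −(1.5 × 10⁻⁴)(+1.8)+(7.1 × 10⁻⁴)(+0.65) = 1.9 × 10⁻⁴ → stable
  102–128 m: −αΔT+βΔS = −(1.5 × 10⁻⁴)(-0.9)+(7.1 × 10⁻⁴)(+0.86) = 7.5 × 10⁻⁴ → stable
  128–155 m: −αΔT+βΔS = −(1.5 × 10⁻⁴)(-1.6)+(7.1 × 10⁻⁴)(+0.31) = 4.6 × 10⁻⁴ → stable
  155–166 m: −αΔT+βΔS = −(1.5 × 10⁻⁴)(-3.6)+(7.1 × 10⁻⁴)(-1.88) = -7.9 × 10⁻⁴ → UNSTABLE
The 155–166 m interval has Δρ < 0: lighter water underlies denser water.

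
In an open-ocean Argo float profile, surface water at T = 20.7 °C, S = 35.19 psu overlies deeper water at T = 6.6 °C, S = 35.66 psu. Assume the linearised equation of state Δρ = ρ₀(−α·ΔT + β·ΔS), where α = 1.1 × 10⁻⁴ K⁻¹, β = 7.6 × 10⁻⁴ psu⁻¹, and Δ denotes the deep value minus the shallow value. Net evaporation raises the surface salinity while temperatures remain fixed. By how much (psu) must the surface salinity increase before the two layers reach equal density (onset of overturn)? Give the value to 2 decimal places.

2.51 psu

Neutral buoyancy requires −α(T_deep − T_surf) + β(S_deep − S_surf′) = 0.
S_surf′ = S_deep − (α/β)·ΔT = 35.66 − (1.1 × 10⁻⁴/7.6 × 10⁻⁴)·(-14.1) = 37.7008 psu.
Increase required: 37.7008 − 35.19 = 2.5108 psu.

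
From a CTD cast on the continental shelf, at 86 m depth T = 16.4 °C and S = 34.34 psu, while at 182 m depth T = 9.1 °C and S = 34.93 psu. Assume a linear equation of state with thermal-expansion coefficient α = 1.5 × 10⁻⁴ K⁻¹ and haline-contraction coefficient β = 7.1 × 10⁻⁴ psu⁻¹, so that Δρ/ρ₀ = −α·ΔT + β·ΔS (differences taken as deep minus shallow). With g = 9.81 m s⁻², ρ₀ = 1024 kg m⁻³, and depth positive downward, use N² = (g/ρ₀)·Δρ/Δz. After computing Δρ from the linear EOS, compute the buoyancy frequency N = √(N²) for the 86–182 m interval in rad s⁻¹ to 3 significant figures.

0.0124 rad s⁻¹

ΔT = -7.3 K, ΔS = +0.59 psu (deep − shallow).
Δρ/ρ₀ = −αΔT + βΔS = 1.095 × 10⁻³ + 4.189 × 10⁻⁴ = 1.5139 × 10⁻³, so Δρ ≈ 1.550 kg m⁻³.
N² = (g/ρ₀)·Δρ/Δz = g·(Δρ/ρ₀)/Δz = 9.81 × 1.5139 × 10⁻³ / 96 = 1.5470 × 10⁻⁴ s⁻².
N = √(1.5470 × 10⁻⁴) = 0.012438 rad s⁻¹ ≈ 0.0124 rad s⁻¹.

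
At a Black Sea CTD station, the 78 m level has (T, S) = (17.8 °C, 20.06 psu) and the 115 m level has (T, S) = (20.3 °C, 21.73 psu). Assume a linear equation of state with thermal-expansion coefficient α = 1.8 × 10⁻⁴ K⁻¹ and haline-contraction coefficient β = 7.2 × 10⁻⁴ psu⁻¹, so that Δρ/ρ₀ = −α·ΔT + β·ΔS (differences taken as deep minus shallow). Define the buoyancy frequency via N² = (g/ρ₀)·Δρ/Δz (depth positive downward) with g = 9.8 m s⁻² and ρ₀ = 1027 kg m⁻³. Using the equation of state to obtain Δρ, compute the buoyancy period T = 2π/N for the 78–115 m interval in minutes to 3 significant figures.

ΔT = +2.5 K, ΔS = +1.67 psu (deep − shallow).
Δρ/ρ₀ = −αΔT + βΔS = -4.50 × 10⁻⁴ + 1.2024 × 10⁻³ = 7.524 × 10⁻⁴, so Δρ ≈ 0.7727 kg m⁻³.
N² = (g/ρ₀)·Δρ/Δz = g·(Δρ/ρ₀)/Δz = 9.8 × 7.524 × 10⁻⁴ / 37 = 1.9928 × 10⁻⁴ s⁻².
N = √(1.9928 × 10⁻⁴) = 0.014117 rad s⁻¹ → T = 2π/N = 445.08 s = 7.4180 min ≈ 7.42 min.

7.42 min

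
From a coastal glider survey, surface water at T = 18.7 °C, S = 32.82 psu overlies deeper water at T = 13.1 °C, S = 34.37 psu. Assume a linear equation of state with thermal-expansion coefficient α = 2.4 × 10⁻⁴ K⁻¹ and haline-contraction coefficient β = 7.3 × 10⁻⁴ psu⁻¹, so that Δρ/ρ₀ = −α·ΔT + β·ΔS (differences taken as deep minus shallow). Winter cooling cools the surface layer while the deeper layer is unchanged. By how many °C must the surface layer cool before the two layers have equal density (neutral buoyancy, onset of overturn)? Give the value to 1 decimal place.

10.3 °C

Neutral buoyancy requires Δρ = 0, i.e. −α(T_deep − T_surf′) + β(S_deep − S_surf) = 0.
T_surf′ = T_deep − (β/α)·ΔS = 13.1 − (7.3 × 10⁻⁴/2.4 × 10⁻⁴)·(+1.55) = 8.385 °C.
Cooling required: 18.7 − (8.385) = 10.315 °C.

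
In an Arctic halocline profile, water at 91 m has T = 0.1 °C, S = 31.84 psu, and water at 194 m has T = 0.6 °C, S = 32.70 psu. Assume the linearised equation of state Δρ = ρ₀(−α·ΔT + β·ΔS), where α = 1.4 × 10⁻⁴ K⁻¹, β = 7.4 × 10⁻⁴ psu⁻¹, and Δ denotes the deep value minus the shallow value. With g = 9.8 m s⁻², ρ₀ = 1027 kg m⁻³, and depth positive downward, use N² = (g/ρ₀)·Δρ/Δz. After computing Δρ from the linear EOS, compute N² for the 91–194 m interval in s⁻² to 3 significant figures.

ΔT = +0.5 K, ΔS = +0.86 psu (deep − shallow).
Δρ/ρ₀ = −αΔT + βΔS = -7.00 × 10⁻⁵ + 6.364 × 10⁻⁴ = 5.664 × 10⁻⁴, so Δρ ≈ 0.5817 kg m⁻³.
N² = (g/ρ₀)·Δρ/Δz = g·(Δρ/ρ₀)/Δz = 9.8 × 5.664 × 10⁻⁴ / 103 = 5.3890 × 10⁻⁵ s⁻² ≈ 5.39 × 10⁻⁵ s⁻².

5.39 × 10⁻⁵ s⁻²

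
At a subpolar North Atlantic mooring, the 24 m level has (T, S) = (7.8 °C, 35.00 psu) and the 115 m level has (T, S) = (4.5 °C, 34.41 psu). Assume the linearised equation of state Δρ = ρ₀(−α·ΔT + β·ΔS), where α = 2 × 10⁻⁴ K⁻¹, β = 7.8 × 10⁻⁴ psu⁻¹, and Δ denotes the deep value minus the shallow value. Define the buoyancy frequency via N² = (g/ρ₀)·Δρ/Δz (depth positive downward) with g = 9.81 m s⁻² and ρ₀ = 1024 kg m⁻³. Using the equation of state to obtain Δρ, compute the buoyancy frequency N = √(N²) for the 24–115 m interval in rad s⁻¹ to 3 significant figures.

4.64 × 10⁻³ rad s⁻¹

ΔT = -3.3 K, ΔS = -0.59 psu (deep − shallow).
Δρ/ρ₀ = −αΔT + βΔS = 6.60 × 10⁻⁴ − 4.602 × 10⁻⁴ = 1.998 × 10⁻⁴, so Δρ ≈ 0.2046 kg m⁻³.
N² = (g/ρ₀)·Δρ/Δz = g·(Δρ/ρ₀)/Δz = 9.81 × 1.998 × 10⁻⁴ / 91 = 2.1539 × 10⁻⁵ s⁻².
N = √(2.1539 × 10⁻⁵) = 4.6410 × 10⁻³ rad s⁻¹ ≈ 4.64 × 10⁻³ rad s⁻¹.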